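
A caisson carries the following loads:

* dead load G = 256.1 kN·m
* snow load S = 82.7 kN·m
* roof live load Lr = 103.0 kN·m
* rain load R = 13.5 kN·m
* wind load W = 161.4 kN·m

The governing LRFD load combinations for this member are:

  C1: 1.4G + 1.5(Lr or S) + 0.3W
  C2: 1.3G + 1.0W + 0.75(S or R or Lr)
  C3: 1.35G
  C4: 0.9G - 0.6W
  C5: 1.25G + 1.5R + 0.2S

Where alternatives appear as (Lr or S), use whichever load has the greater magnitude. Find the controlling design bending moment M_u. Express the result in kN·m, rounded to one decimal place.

(Lr or S) → Lr = 103.0 kN·m; (S or R or Lr) → Lr = 103.0 kN·m.
C1: 1.4(256.1) + 1.5(103.0) + 0.3(161.4) = 561.5
C2: 1.3(256.1) + 1.0(161.4) + 0.75(103.0) = 332.9 + 161.4 + 77.3 = 571.6
C3: 1.35(256.1) = 345.7
C4: 0.9(256.1) - 0.6(161.4) = 230.5 - 96.8 = 133.7
C5: 1.25(256.1) + 1.5(13.5) + 0.2(82.7) = 320.1 + 20.3 + 16.5 = 356.9
The controlling combination is 2, giving 571.6 kN·m.

571.6 kN·m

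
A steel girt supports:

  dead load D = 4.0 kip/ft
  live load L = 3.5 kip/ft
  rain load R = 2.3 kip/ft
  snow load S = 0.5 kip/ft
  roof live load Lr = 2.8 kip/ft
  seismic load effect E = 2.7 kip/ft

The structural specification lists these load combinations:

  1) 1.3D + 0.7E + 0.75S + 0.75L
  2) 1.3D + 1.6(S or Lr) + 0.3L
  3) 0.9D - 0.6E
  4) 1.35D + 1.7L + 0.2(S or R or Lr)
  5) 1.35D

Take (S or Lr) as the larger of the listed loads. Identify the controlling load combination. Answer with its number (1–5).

Combination 4

(S or Lr) → Lr = 2.8 kip/ft; (S or R or Lr) → Lr = 2.8 kip/ft.
1) 1.3(4.0) + 0.7(2.7) + 0.75(0.5) + 0.75(3.5) = 10.09
2) 1.3(4.0) + 1.6(2.8) + 0.3(3.5) = 5.20 + 4.48 + 1.05 = 10.73
3) 0.9(4.0) - 0.6(2.7) = 3.60 - 1.62 = 1.98
4) 1.35(4.0) + 1.7(3.5) + 0.2(2.8) = 5.40 + 5.95 + 0.56 = 11.91
5) 1.35(4.0) = 5.40
The largest value is 11.91 kip/ft from combination 4.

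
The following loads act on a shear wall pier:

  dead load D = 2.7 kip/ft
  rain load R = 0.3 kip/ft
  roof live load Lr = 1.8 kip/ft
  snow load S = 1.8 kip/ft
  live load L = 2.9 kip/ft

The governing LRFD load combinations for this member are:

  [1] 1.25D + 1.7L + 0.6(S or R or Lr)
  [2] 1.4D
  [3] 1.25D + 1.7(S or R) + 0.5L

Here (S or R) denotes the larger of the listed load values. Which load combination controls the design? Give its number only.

Combination 1

(S or R or Lr) → S = 1.8 kip/ft; (S or R) → S = 1.8 kip/ft.
[1] 1.25(2.7) + 1.7(2.9) + 0.6(1.8) = 3.38 + 4.93 + 1.08 = 9.39
[2] 1.4(2.7) = 3.78
[3] 1.25(2.7) + 1.7(1.8) + 0.5(2.9) = 3.38 + 3.06 + 1.45 = 7.89
The largest value is 9.39 kip/ft from combination 1.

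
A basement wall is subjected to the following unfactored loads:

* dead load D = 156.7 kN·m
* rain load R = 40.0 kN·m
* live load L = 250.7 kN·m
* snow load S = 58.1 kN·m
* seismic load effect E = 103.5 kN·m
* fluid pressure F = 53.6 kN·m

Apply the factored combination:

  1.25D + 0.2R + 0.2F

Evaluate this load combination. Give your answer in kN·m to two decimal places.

214.60 kN·m

1.25(156.7) + 0.2(40.0) + 0.2(53.6) = 214.60
M_u = 214.60 kN·m.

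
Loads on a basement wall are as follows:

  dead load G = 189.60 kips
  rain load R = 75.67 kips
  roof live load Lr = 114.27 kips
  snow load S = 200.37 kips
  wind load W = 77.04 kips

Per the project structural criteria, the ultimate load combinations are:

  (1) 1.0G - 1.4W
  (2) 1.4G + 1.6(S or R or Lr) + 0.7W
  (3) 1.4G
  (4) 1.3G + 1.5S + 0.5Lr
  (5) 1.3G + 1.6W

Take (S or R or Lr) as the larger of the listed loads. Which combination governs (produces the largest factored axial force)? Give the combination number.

Combination 2

(S or R or Lr) → S = 200.37 kips.
(1) 1.0(189.60) - 1.4(77.04) = 189.60 - 107.86 = 81.74
(2) 1.4(189.60) + 1.6(200.37) + 0.7(77.04) = 265.44 + 320.59 + 53.93 = 639.96
(3) 1.4(189.60) = 265.44
(4) 1.3(189.60) + 1.5(200.37) + 0.5(114.27) = 604.17
(5) 1.3(189.60) + 1.6(77.04) = 246.48 + 123.26 = 369.74
The largest value is 639.96 kips from combination 2.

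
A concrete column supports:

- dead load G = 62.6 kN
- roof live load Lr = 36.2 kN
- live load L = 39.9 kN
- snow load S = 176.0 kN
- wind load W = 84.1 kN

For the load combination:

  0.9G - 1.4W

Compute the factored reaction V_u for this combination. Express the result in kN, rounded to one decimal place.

0.9(62.6) - 1.4(84.1) = -61.4
V_u = -61.4 kN.

-61.4 kN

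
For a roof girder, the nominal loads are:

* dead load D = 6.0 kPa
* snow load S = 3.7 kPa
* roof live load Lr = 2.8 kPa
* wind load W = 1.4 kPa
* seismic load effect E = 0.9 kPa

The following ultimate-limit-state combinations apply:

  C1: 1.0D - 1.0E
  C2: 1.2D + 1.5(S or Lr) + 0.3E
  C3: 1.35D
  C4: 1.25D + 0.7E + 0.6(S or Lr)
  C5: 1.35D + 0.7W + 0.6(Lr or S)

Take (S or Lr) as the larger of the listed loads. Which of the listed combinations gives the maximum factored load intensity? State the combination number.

(S or Lr) → S = 3.7 kPa; (Lr or S) → S = 3.7 kPa.
C1: 1.0(6.0) - 1.0(0.9) = 6.0 - 0.9 = 5.1
C2: 1.2(6.0) + 1.5(3.7) + 0.3(0.9) = 13.0
C3: 1.35(6.0) = 8.1
C4: 1.25(6.0) + 0.7(0.9) + 0.6(3.7) = 10.4
C5: 1.35(6.0) + 0.7(1.4) + 0.6(3.7) = 8.1 + 1.0 + 2.2 = 11.3
The largest value is 13.0 kPa from combination 2.

Combination 2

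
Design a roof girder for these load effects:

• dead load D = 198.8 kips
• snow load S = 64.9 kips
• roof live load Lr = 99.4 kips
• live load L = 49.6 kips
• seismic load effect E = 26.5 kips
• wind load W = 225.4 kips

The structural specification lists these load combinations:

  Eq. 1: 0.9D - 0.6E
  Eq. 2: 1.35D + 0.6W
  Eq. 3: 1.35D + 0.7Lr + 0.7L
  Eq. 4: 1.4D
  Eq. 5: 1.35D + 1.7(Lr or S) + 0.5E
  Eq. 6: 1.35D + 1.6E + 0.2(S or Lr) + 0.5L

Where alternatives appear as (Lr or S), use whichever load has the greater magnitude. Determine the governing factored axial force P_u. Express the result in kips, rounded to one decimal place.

450.6 kips

(Lr or S) → Lr = 99.4 kips; (S or Lr) → Lr = 99.4 kips.
Eq. 1: 0.9(198.8) - 0.6(26.5) = 178.9 - 15.9 = 163.0
Eq. 2: 1.35(198.8) + 0.6(225.4) = 268.4 + 135.2 = 403.6
Eq. 3: 1.35(198.8) + 0.7(99.4) + 0.7(49.6) = 268.4 + 69.6 + 34.7 = 372.7
Eq. 4: 1.4(198.8) = 278.3
Eq. 5: 1.35(198.8) + 1.7(99.4) + 0.5(26.5) = 450.6
Eq. 6: 1.35(198.8) + 1.6(26.5) + 0.2(99.4) + 0.5(49.6) = 268.4 + 42.4 + 19.9 + 24.8 = 355.5
The controlling combination is 5, giving 450.6 kips.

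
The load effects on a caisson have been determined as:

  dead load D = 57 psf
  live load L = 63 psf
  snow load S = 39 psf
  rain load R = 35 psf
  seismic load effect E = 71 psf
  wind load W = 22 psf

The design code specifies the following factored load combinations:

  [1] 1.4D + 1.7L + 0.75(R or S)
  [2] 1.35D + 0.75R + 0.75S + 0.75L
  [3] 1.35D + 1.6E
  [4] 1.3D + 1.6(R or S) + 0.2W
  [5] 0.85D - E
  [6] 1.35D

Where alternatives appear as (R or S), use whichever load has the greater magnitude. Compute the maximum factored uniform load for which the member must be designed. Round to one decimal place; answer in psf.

(R or S) → S = 39 psf.
[1] 1.4(57) + 1.7(63) + 0.75(39) = 79.8 + 107.1 + 29.3 = 216.2
[2] 1.35(57) + 0.75(35) + 0.75(39) + 0.75(63) = 179.7
[3] 1.35(57) + 1.6(71) = 77.0 + 113.6 = 190.6
[4] 1.3(57) + 1.6(39) + 0.2(22) = 74.1 + 62.4 + 4.4 = 140.9
[5] 0.85(57) - 1.0(71) = -22.6
[6] 1.35(57) = 77.0
Combination 1 governs: q_u = 216.2 psf.

216.2 psf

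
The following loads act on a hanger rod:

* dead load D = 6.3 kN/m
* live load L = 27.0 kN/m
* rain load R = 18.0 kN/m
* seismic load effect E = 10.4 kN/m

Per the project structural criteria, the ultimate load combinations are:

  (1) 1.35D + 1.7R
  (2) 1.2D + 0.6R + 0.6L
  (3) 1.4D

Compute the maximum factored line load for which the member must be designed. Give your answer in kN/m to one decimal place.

(1) 1.35(6.3) + 1.7(18.0) = 8.5 + 30.6 = 39.1
(2) 1.2(6.3) + 0.6(18.0) + 0.6(27.0) = 7.6 + 10.8 + 16.2 = 34.6
(3) 1.4(6.3) = 8.8
Maximum is from combination 1.

39.1 kN/m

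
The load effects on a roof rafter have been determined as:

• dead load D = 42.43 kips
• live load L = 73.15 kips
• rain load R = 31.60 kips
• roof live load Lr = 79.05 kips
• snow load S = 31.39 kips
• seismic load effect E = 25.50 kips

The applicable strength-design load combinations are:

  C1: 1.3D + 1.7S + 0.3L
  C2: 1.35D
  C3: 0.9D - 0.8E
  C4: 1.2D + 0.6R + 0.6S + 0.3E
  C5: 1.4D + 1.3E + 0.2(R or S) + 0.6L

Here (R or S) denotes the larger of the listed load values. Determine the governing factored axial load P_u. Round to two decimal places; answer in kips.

142.76 kips

(R or S) → R = 31.60 kips.
C1: 1.3(42.43) + 1.7(31.39) + 0.3(73.15) = 55.16 + 53.36 + 21.95 = 130.47
C2: 1.35(42.43) = 57.28
C3: 0.9(42.43) - 0.8(25.50) = 38.19 - 20.40 = 17.79
C4: 1.2(42.43) + 0.6(31.60) + 0.6(31.39) + 0.3(25.50) = 50.92 + 18.96 + 18.83 + 7.65 = 96.36
C5: 1.4(42.43) + 1.3(25.50) + 0.2(31.60) + 0.6(73.15) = 59.40 + 33.15 + 6.32 + 43.89 = 142.76
The controlling combination is 5, giving 142.76 kips.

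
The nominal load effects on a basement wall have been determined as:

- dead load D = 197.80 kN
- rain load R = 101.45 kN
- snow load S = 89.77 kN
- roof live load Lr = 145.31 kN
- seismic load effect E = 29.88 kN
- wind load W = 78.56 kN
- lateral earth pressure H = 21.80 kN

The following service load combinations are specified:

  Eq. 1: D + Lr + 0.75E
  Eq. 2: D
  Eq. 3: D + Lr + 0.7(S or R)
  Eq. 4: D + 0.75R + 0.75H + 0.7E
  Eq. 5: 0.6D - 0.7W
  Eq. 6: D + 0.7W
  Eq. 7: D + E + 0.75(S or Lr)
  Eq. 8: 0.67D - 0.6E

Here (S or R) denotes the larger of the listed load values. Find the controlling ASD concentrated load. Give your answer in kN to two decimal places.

(S or R) → R = 101.45 kN; (S or Lr) → Lr = 145.31 kN.
Eq. 1: 1.0(197.80) + 1.0(145.31) + 0.75(29.88) = 197.80 + 145.31 + 22.41 = 365.52
Eq. 2: 1.0(197.80) = 197.80
Eq. 3: 1.0(197.80) + 1.0(145.31) + 0.7(101.45) = 197.80 + 145.31 + 71.02 = 414.13
Eq. 4: 1.0(197.80) + 0.75(101.45) + 0.75(21.80) + 0.7(29.88) = 311.15
Eq. 5: 0.6(197.80) - 0.7(78.56) = 118.68 - 54.99 = 63.69
Eq. 6: 1.0(197.80) + 0.7(78.56) = 197.80 + 54.99 = 252.79
Eq. 7: 1.0(197.80) + 1.0(29.88) + 0.75(145.31) = 197.80 + 29.88 + 108.98 = 336.66
Eq. 8: 0.67(197.80) - 0.6(29.88) = 132.53 - 17.93 = 114.60
The controlling combination is 3, giving 414.13 kN.

414.13 kN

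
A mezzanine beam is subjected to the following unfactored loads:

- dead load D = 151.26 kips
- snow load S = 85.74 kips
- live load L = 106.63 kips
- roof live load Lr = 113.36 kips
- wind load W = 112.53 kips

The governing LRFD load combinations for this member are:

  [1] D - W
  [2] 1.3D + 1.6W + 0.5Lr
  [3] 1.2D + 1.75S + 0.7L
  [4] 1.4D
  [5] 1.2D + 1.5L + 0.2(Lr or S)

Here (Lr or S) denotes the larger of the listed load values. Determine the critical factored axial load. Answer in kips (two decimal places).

433.37 kips

(Lr or S) → Lr = 113.36 kips.
[1] 1.0(151.26) - 1.0(112.53) = 151.26 - 112.53 = 38.73
[2] 1.3(151.26) + 1.6(112.53) + 0.5(113.36) = 196.64 + 180.05 + 56.68 = 433.37
[3] 1.2(151.26) + 1.75(85.74) + 0.7(106.63) = 181.51 + 150.05 + 74.64 = 406.20
[4] 1.4(151.26) = 211.76
[5] 1.2(151.26) + 1.5(106.63) + 0.2(113.36) = 181.51 + 159.95 + 22.67 = 364.13
Maximum is from combination 2.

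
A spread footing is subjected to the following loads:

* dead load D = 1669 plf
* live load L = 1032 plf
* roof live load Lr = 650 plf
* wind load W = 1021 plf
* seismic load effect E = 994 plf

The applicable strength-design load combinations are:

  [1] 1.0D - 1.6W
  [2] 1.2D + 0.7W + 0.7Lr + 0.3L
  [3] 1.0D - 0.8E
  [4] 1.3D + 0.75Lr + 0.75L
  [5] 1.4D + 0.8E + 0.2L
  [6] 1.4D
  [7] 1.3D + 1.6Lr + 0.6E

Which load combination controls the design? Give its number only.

Combination 7

[1] 1.0(1669) - 1.6(1021) = 1669.00 - 1633.60 = 35.40
[2] 1.2(1669) + 0.7(1021) + 0.7(650) + 0.3(1032) = 2002.80 + 714.70 + 455.00 + 309.60 = 3482.10
[3] 1.0(1669) - 0.8(994) = 1669.00 - 795.20 = 873.80
[4] 1.3(1669) + 0.75(650) + 0.75(1032) = 2169.70 + 487.50 + 774.00 = 3431.20
[5] 1.4(1669) + 0.8(994) + 0.2(1032) = 2336.60 + 795.20 + 206.40 = 3338.20
[6] 1.4(1669) = 2336.60
[7] 1.3(1669) + 1.6(650) + 0.6(994) = 2169.70 + 1040.00 + 596.40 = 3806.10
The largest value is 3806.10 plf from combination 7.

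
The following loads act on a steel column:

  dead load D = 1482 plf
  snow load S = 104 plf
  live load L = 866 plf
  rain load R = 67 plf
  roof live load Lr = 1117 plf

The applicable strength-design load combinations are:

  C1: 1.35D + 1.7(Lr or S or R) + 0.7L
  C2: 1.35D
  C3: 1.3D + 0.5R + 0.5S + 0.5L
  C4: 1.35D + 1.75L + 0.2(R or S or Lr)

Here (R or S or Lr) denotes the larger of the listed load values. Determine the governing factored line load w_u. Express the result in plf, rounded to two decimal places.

4505.80 plf

(Lr or S or R) → Lr = 1117 plf; (R or S or Lr) → Lr = 1117 plf.
C1: 1.35(1482) + 1.7(1117) + 0.7(866) = 2000.70 + 1898.90 + 606.20 = 4505.80
C2: 1.35(1482) = 2000.70
C3: 1.3(1482) + 0.5(67) + 0.5(104) + 0.5(866) = 1926.60 + 33.50 + 52.00 + 433.00 = 2445.10
C4: 1.35(1482) + 1.75(866) + 0.2(1117) = 2000.70 + 1515.50 + 223.40 = 3739.60
The controlling combination is 1, giving 4505.80 plf.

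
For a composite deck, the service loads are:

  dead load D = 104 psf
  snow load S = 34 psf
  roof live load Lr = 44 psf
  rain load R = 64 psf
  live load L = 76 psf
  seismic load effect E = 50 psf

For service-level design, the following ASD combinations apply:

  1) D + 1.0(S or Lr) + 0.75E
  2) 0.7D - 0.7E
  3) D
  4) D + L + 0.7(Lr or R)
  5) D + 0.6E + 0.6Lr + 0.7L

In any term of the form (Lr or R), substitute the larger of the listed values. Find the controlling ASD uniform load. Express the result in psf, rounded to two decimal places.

(S or Lr) → Lr = 44 psf; (Lr or R) → R = 64 psf.
1) 1.0(104) + 1.0(44) + 0.75(50) = 185.50
2) 0.7(104) - 0.7(50) = 37.80
3) 1.0(104) = 104.00
4) 1.0(104) + 1.0(76) + 0.7(64) = 224.80
5) 1.0(104) + 0.6(50) + 0.6(44) + 0.7(76) = 213.60
Maximum is from combination 4.

224.80 psf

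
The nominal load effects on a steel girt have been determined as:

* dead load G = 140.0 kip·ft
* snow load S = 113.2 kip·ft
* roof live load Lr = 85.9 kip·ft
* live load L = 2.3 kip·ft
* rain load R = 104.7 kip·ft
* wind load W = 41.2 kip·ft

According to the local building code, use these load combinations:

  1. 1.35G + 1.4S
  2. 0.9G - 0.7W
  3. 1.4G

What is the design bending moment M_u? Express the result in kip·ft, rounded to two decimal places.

1. 1.35(140.0) + 1.4(113.2) = 189.00 + 158.48 = 347.48
2. 0.9(140.0) - 0.7(41.2) = 126.00 - 28.84 = 97.16
3. 1.4(140.0) = 196.00
Maximum is from combination 1.

347.48 kip·ft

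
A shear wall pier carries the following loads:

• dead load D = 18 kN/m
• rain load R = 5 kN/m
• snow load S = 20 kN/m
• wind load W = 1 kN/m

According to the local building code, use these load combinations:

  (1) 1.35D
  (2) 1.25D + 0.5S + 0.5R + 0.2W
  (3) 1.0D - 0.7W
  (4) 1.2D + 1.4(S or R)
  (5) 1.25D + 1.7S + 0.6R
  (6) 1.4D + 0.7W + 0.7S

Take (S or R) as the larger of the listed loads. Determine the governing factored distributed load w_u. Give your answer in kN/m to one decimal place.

59.5 kN/m

(S or R) → S = 20 kN/m.
(1) 1.35(18) = 24.3
(2) 1.25(18) + 0.5(20) + 0.5(5) + 0.2(1) = 22.5 + 10.0 + 2.5 + 0.2 = 35.2
(3) 1.0(18) - 0.7(1) = 18.0 - 0.7 = 17.3
(4) 1.2(18) + 1.4(20) = 21.6 + 28.0 = 49.6
(5) 1.25(18) + 1.7(20) + 0.6(5) = 22.5 + 34.0 + 3.0 = 59.5
(6) 1.4(18) + 0.7(1) + 0.7(20) = 25.2 + 0.7 + 14.0 = 39.9
Combination 5 governs: w_u = 59.5 kN/m.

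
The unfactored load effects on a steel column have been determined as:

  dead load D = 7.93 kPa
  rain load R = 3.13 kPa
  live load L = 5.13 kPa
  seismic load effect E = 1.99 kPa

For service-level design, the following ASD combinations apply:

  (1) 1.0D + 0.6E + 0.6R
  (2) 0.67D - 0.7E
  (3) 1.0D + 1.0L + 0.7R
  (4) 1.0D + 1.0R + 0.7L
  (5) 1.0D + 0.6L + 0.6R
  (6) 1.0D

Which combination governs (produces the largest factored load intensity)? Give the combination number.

(1) 1.0(7.93) + 0.6(1.99) + 0.6(3.13) = 11.00
(2) 0.67(7.93) - 0.7(1.99) = 3.92
(3) 1.0(7.93) + 1.0(5.13) + 0.7(3.13) = 15.25
(4) 1.0(7.93) + 1.0(3.13) + 0.7(5.13) = 14.65
(5) 1.0(7.93) + 0.6(5.13) + 0.6(3.13) = 12.89
(6) 1.0(7.93) = 7.93
The largest value is 15.25 kPa from combination 3.

Combination 3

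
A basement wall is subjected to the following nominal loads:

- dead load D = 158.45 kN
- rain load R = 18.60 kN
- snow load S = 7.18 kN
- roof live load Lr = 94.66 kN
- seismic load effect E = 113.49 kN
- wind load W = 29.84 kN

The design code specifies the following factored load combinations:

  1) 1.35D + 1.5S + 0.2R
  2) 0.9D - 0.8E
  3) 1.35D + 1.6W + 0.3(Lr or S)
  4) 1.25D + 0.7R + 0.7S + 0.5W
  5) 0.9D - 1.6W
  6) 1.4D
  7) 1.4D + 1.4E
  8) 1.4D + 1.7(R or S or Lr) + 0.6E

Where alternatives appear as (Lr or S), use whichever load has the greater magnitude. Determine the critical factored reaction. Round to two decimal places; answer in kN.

450.85 kN

(Lr or S) → Lr = 94.66 kN; (R or S or Lr) → Lr = 94.66 kN.
1) 1.35(158.45) + 1.5(7.18) + 0.2(18.60) = 228.40
2) 0.9(158.45) - 0.8(113.49) = 51.81
3) 1.35(158.45) + 1.6(29.84) + 0.3(94.66) = 290.05
4) 1.25(158.45) + 0.7(18.60) + 0.7(7.18) + 0.5(29.84) = 231.03
5) 0.9(158.45) - 1.6(29.84) = 94.86
6) 1.4(158.45) = 221.83
7) 1.4(158.45) + 1.4(113.49) = 380.72
8) 1.4(158.45) + 1.7(94.66) + 0.6(113.49) = 450.85
The controlling combination is 8, giving 450.85 kN.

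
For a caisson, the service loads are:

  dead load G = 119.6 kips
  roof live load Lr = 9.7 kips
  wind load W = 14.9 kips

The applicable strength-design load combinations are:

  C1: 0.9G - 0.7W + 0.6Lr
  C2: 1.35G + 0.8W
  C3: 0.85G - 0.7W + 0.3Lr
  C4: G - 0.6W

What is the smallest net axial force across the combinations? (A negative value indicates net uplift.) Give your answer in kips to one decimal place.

94.1 kips

C1: 0.9(119.6) - 0.7(14.9) + 0.6(9.7) = 103.0
C2: 1.35(119.6) + 0.8(14.9) = 173.4
C3: 0.85(119.6) - 0.7(14.9) + 0.3(9.7) = 94.1
C4: 1.0(119.6) - 0.6(14.9) = 110.7
Combination 3 gives the minimum: 94.1 kips.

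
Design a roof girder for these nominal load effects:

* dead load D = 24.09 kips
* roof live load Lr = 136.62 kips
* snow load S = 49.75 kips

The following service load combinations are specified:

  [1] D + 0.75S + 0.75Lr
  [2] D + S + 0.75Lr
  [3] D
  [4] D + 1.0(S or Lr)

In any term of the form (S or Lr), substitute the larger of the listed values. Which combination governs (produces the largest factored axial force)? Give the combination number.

(S or Lr) → Lr = 136.62 kips.
[1] 1.0(24.09) + 0.75(49.75) + 0.75(136.62) = 24.09 + 37.31 + 102.47 = 163.87
[2] 1.0(24.09) + 1.0(49.75) + 0.75(136.62) = 24.09 + 49.75 + 102.47 = 176.31
[3] 1.0(24.09) = 24.09
[4] 1.0(24.09) + 1.0(136.62) = 24.09 + 136.62 = 160.71
The largest value is 176.31 kips from combination 2.

Combination 2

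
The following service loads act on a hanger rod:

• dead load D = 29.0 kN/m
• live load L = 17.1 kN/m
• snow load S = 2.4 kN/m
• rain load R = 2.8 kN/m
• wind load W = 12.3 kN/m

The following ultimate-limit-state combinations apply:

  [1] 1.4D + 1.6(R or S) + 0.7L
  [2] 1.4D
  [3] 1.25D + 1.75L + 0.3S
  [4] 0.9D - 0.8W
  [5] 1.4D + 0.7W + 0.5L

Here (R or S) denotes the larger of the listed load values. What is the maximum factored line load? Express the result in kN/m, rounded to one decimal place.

(R or S) → R = 2.8 kN/m.
[1] 1.4(29.0) + 1.6(2.8) + 0.7(17.1) = 40.6 + 4.5 + 12.0 = 57.1
[2] 1.4(29.0) = 40.6
[3] 1.25(29.0) + 1.75(17.1) + 0.3(2.4) = 36.3 + 29.9 + 0.7 = 66.9
[4] 0.9(29.0) - 0.8(12.3) = 26.1 - 9.8 = 16.3
[5] 1.4(29.0) + 0.7(12.3) + 0.5(17.1) = 40.6 + 8.6 + 8.6 = 57.8
Combination 3 governs: w_u = 66.9 kN/m.

66.9 kN/m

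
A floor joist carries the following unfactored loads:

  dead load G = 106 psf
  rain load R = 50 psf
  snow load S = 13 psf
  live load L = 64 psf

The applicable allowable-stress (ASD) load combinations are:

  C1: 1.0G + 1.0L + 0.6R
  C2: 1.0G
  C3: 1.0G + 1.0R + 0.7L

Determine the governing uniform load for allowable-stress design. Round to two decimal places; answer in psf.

C1: 1.0(106) + 1.0(64) + 0.6(50) = 106.00 + 64.00 + 30.00 = 200.00
C2: 1.0(106) = 106.00
C3: 1.0(106) + 1.0(50) + 0.7(64) = 106.00 + 50.00 + 44.80 = 200.80
Combination 3 governs: q = 200.80 psf.

200.80 psf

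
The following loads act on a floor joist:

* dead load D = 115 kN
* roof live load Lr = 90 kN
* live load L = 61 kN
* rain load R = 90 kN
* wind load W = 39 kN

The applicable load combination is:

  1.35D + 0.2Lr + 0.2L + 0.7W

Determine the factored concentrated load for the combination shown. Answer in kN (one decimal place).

212.8 kN

1.35(115) + 0.2(90) + 0.2(61) + 0.7(39) = 155.3 + 18.0 + 12.2 + 27.3 = 212.8
P_u = 212.8 kN.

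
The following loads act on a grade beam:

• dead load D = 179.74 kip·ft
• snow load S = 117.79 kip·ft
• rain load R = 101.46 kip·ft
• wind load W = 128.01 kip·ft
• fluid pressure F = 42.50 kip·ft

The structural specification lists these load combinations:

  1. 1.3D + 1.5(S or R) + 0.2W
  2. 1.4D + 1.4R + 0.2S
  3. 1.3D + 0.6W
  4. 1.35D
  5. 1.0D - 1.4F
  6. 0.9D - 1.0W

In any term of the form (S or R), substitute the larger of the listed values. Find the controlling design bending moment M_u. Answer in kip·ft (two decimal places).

(S or R) → S = 117.79 kip·ft.
1. 1.3(179.74) + 1.5(117.79) + 0.2(128.01) = 233.66 + 176.69 + 25.60 = 435.95
2. 1.4(179.74) + 1.4(101.46) + 0.2(117.79) = 251.64 + 142.04 + 23.56 = 417.24
3. 1.3(179.74) + 0.6(128.01) = 233.66 + 76.81 = 310.47
4. 1.35(179.74) = 242.65
5. 1.0(179.74) - 1.4(42.50) = 179.74 - 59.50 = 120.24
6. 0.9(179.74) - 1.0(128.01) = 161.77 - 128.01 = 33.76
Combination 1 governs: M_u = 435.95 kip·ft.

435.95 kip·ft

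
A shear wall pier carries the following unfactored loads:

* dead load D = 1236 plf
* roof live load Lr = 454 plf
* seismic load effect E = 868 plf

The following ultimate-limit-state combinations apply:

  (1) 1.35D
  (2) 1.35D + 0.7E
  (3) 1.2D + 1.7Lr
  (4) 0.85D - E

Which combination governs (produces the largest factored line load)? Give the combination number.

(1) 1.35(1236) = 1668.60
(2) 1.35(1236) + 0.7(868) = 1668.60 + 607.60 = 2276.20
(3) 1.2(1236) + 1.7(454) = 1483.20 + 771.80 = 2255.00
(4) 0.85(1236) - 1.0(868) = 1050.60 - 868.00 = 182.60
The largest value is 2276.20 plf from combination 2.

Combination 2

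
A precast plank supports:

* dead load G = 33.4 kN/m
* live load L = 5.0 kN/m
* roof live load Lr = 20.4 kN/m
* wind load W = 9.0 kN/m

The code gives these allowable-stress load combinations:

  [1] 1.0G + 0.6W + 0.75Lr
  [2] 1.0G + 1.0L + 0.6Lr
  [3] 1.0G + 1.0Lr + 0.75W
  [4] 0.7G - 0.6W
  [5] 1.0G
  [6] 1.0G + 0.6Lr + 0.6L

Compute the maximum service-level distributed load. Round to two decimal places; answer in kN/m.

60.55 kN/m

[1] 1.0(33.4) + 0.6(9.0) + 0.75(20.4) = 54.10
[2] 1.0(33.4) + 1.0(5.0) + 0.6(20.4) = 50.64
[3] 1.0(33.4) + 1.0(20.4) + 0.75(9.0) = 60.55
[4] 0.7(33.4) - 0.6(9.0) = 17.98
[5] 1.0(33.4) = 33.40
[6] 1.0(33.4) + 0.6(20.4) + 0.6(5.0) = 48.64
Combination 3 governs: w = 60.55 kN/m.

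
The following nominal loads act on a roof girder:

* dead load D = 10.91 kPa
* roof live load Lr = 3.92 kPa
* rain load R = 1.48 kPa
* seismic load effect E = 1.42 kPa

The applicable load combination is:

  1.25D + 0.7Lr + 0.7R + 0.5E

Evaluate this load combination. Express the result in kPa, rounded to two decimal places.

18.13 kPa

1.25(10.91) + 0.7(3.92) + 0.7(1.48) + 0.5(1.42) = 13.64 + 2.74 + 1.04 + 0.71 = 18.13
p_u = 18.13 kPa.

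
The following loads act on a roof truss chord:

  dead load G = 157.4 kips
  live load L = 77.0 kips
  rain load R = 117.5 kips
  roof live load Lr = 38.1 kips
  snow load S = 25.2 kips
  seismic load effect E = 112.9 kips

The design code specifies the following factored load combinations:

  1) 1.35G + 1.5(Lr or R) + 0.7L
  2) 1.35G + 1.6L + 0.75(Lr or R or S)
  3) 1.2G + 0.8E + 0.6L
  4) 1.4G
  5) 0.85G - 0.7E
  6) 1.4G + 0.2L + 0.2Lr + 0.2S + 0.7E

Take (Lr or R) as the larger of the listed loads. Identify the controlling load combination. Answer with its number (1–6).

(Lr or R) → R = 117.5 kips; (Lr or R or S) → R = 117.5 kips.
1) 1.35(157.4) + 1.5(117.5) + 0.7(77.0) = 442.6
2) 1.35(157.4) + 1.6(77.0) + 0.75(117.5) = 212.5 + 123.2 + 88.1 = 423.8
3) 1.2(157.4) + 0.8(112.9) + 0.6(77.0) = 188.9 + 90.3 + 46.2 = 325.4
4) 1.4(157.4) = 220.4
5) 0.85(157.4) - 0.7(112.9) = 133.8 - 79.0 = 54.8
6) 1.4(157.4) + 0.2(77.0) + 0.2(38.1) + 0.2(25.2) + 0.7(112.9) = 327.5
The largest value is 442.6 kips from combination 1.

Combination 1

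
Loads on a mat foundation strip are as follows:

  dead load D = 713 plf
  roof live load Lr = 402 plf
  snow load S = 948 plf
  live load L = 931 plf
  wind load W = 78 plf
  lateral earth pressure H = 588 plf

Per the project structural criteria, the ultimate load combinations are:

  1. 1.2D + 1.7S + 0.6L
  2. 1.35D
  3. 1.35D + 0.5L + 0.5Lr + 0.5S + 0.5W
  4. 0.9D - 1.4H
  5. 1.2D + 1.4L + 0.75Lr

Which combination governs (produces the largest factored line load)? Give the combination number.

Combination 1

1. 1.2(713) + 1.7(948) + 0.6(931) = 855.60 + 1611.60 + 558.60 = 3025.80
2. 1.35(713) = 962.55
3. 1.35(713) + 0.5(931) + 0.5(402) + 0.5(948) + 0.5(78) = 962.55 + 465.50 + 201.00 + 474.00 + 39.00 = 2142.05
4. 0.9(713) - 1.4(588) = 641.70 - 823.20 = -181.50
5. 1.2(713) + 1.4(931) + 0.75(402) = 855.60 + 1303.40 + 301.50 = 2460.50
The largest value is 3025.80 plf from combination 1.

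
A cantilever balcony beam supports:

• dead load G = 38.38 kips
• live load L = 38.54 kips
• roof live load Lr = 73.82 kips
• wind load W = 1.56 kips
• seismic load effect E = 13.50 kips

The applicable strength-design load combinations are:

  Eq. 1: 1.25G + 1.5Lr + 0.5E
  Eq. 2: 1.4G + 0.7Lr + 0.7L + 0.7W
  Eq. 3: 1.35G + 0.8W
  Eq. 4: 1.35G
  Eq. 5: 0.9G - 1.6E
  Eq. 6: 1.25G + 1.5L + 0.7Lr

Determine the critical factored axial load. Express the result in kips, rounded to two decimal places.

165.46 kips

Eq. 1: 1.25(38.38) + 1.5(73.82) + 0.5(13.50) = 47.98 + 110.73 + 6.75 = 165.46
Eq. 2: 1.4(38.38) + 0.7(73.82) + 0.7(38.54) + 0.7(1.56) = 133.48
Eq. 3: 1.35(38.38) + 0.8(1.56) = 51.81 + 1.25 = 53.06
Eq. 4: 1.35(38.38) = 51.81
Eq. 5: 0.9(38.38) - 1.6(13.50) = 34.54 - 21.60 = 12.94
Eq. 6: 1.25(38.38) + 1.5(38.54) + 0.7(73.82) = 47.98 + 57.81 + 51.67 = 157.46
The controlling combination is 1, giving 165.46 kips.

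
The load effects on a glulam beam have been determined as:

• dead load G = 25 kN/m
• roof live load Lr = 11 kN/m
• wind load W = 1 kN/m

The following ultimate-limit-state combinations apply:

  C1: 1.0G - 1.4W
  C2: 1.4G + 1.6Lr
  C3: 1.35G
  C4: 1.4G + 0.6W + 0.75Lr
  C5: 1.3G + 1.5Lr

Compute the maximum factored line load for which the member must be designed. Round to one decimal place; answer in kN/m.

52.6 kN/m

C1: 1.0(25) - 1.4(1) = 25.0 - 1.4 = 23.6
C2: 1.4(25) + 1.6(11) = 35.0 + 17.6 = 52.6
C3: 1.35(25) = 33.8
C4: 1.4(25) + 0.6(1) + 0.75(11) = 35.0 + 0.6 + 8.3 = 43.9
C5: 1.3(25) + 1.5(11) = 32.5 + 16.5 = 49.0
Combination 2 governs: w_u = 52.6 kN/m.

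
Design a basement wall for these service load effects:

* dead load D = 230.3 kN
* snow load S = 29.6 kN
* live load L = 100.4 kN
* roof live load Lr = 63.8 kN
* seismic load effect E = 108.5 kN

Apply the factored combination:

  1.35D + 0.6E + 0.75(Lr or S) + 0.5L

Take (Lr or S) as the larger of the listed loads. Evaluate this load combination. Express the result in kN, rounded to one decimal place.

(Lr or S) → Lr = 63.8 kN.
1.35(230.3) + 0.6(108.5) + 0.75(63.8) + 0.5(100.4) = 474.1
P_u = 474.1 kN.

474.1 kN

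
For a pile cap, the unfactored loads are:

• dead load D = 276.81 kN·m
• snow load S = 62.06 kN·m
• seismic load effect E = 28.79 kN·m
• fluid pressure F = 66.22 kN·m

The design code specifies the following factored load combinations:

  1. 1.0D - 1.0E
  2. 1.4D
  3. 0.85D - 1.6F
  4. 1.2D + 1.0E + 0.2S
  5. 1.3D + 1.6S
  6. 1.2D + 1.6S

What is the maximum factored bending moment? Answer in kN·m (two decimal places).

459.15 kN·m

1. 1.0(276.81) - 1.0(28.79) = 276.81 - 28.79 = 248.02
2. 1.4(276.81) = 387.53
3. 0.85(276.81) - 1.6(66.22) = 235.29 - 105.95 = 129.34
4. 1.2(276.81) + 1.0(28.79) + 0.2(62.06) = 332.17 + 28.79 + 12.41 = 373.37
5. 1.3(276.81) + 1.6(62.06) = 359.85 + 99.30 = 459.15
6. 1.2(276.81) + 1.6(62.06) = 332.17 + 99.30 = 431.47
Combination 5 governs: M_u = 459.15 kN·m.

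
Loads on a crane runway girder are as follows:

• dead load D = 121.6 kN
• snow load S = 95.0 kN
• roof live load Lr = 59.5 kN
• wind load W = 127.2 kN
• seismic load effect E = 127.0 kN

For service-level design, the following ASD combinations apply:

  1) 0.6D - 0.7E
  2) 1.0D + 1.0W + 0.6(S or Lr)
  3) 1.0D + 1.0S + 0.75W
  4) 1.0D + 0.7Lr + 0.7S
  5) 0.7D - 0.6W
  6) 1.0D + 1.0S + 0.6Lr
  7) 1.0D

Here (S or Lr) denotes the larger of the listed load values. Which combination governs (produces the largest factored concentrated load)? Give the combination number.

(S or Lr) → S = 95.0 kN.
1) 0.6(121.6) - 0.7(127.0) = 72.96 - 88.90 = -15.94
2) 1.0(121.6) + 1.0(127.2) + 0.6(95.0) = 121.60 + 127.20 + 57.00 = 305.80
3) 1.0(121.6) + 1.0(95.0) + 0.75(127.2) = 121.60 + 95.00 + 95.40 = 312.00
4) 1.0(121.6) + 0.7(59.5) + 0.7(95.0) = 121.60 + 41.65 + 66.50 = 229.75
5) 0.7(121.6) - 0.6(127.2) = 85.12 - 76.32 = 8.80
6) 1.0(121.6) + 1.0(95.0) + 0.6(59.5) = 121.60 + 95.00 + 35.70 = 252.30
7) 1.0(121.6) = 121.60
The largest value is 312.00 kN from combination 3.

Combination 3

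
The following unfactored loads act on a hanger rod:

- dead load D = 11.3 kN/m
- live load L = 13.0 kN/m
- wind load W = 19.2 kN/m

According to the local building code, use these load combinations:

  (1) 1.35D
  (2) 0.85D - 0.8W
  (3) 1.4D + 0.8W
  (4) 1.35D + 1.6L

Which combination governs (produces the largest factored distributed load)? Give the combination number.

(1) 1.35(11.3) = 15.3
(2) 0.85(11.3) - 0.8(19.2) = 9.6 - 15.4 = -5.8
(3) 1.4(11.3) + 0.8(19.2) = 15.8 + 15.4 = 31.2
(4) 1.35(11.3) + 1.6(13.0) = 15.3 + 20.8 = 36.1
The largest value is 36.1 kN/m from combination 4.

Combination 4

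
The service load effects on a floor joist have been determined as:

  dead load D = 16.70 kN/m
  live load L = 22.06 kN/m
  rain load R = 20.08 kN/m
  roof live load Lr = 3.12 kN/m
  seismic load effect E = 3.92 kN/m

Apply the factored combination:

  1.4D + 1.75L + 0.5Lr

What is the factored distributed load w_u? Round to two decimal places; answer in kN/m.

63.55 kN/m

1.4(16.70) + 1.75(22.06) + 0.5(3.12) = 23.38 + 38.61 + 1.56 = 63.55
w_u = 63.55 kN/m.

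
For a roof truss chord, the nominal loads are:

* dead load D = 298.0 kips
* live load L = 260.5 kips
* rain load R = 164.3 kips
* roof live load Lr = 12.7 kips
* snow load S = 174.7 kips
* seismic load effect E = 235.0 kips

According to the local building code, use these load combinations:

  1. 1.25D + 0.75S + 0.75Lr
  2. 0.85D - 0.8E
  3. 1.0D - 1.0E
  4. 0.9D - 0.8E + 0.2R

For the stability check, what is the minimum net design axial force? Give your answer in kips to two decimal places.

1. 1.25(298.0) + 0.75(174.7) + 0.75(12.7) = 513.05
2. 0.85(298.0) - 0.8(235.0) = 253.30 - 188.00 = 65.30
3. 1.0(298.0) - 1.0(235.0) = 298.00 - 235.00 = 63.00
4. 0.9(298.0) - 0.8(235.0) + 0.2(164.3) = 268.20 - 188.00 + 32.86 = 113.06
Combination 3 gives the minimum: 63.00 kips.

63.00 kips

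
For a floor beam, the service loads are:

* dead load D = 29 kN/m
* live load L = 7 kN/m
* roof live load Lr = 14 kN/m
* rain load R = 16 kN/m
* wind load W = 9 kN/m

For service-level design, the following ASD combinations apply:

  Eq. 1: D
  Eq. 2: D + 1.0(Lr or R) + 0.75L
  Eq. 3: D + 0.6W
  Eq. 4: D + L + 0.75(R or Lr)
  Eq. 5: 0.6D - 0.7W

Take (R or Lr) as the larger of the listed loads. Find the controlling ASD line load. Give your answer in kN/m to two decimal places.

(Lr or R) → R = 16 kN/m; (R or Lr) → R = 16 kN/m.
Eq. 1: 1.0(29) = 29.00
Eq. 2: 1.0(29) + 1.0(16) + 0.75(7) = 29.00 + 16.00 + 5.25 = 50.25
Eq. 3: 1.0(29) + 0.6(9) = 29.00 + 5.40 = 34.40
Eq. 4: 1.0(29) + 1.0(7) + 0.75(16) = 29.00 + 7.00 + 12.00 = 48.00
Eq. 5: 0.6(29) - 0.7(9) = 17.40 - 6.30 = 11.10
The controlling combination is 2, giving 50.25 kN/m.

50.25 kN/m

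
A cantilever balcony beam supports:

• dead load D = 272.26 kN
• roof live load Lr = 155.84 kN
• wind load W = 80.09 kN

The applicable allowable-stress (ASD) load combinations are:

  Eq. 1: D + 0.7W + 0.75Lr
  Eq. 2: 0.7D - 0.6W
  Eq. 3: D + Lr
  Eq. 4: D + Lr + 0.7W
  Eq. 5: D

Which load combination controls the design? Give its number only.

Eq. 1: 1.0(272.26) + 0.7(80.09) + 0.75(155.84) = 445.20
Eq. 2: 0.7(272.26) - 0.6(80.09) = 142.53
Eq. 3: 1.0(272.26) + 1.0(155.84) = 428.10
Eq. 4: 1.0(272.26) + 1.0(155.84) + 0.7(80.09) = 484.16
Eq. 5: 1.0(272.26) = 272.26
The largest value is 484.16 kN from combination 4.

Combination 4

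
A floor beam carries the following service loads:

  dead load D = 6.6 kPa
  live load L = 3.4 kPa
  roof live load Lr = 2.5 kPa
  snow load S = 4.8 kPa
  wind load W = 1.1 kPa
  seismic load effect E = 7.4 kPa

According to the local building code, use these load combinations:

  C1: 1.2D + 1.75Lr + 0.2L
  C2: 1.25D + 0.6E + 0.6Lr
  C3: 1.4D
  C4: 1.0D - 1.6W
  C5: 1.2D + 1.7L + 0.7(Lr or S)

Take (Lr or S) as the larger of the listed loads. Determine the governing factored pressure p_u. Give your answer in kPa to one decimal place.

17.1 kPa

(Lr or S) → S = 4.8 kPa.
C1: 1.2(6.6) + 1.75(2.5) + 0.2(3.4) = 13.0
C2: 1.25(6.6) + 0.6(7.4) + 0.6(2.5) = 14.2
C3: 1.4(6.6) = 9.2
C4: 1.0(6.6) - 1.6(1.1) = 4.8
C5: 1.2(6.6) + 1.7(3.4) + 0.7(4.8) = 17.1
The controlling combination is 5, giving 17.1 kPa.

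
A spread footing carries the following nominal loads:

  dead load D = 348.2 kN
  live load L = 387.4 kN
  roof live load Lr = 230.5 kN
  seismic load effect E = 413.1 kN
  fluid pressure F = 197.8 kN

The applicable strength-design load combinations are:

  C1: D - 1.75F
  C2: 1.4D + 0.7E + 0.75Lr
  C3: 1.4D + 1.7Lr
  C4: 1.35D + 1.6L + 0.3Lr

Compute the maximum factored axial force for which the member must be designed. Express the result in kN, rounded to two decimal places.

1159.06 kN

C1: 1.0(348.2) - 1.75(197.8) = 348.20 - 346.15 = 2.05
C2: 1.4(348.2) + 0.7(413.1) + 0.75(230.5) = 487.48 + 289.17 + 172.88 = 949.53
C3: 1.4(348.2) + 1.7(230.5) = 487.48 + 391.85 = 879.33
C4: 1.35(348.2) + 1.6(387.4) + 0.3(230.5) = 470.07 + 619.84 + 69.15 = 1159.06
Maximum is from combination 4.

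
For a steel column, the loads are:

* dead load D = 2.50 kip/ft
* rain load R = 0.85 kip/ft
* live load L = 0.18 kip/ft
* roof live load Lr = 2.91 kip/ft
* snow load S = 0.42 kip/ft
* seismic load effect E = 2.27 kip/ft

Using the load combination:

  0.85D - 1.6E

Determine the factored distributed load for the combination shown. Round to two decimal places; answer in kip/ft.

0.85(2.50) - 1.6(2.27) = -1.51
w_u = -1.51 kip/ft.

-1.51 kip/ft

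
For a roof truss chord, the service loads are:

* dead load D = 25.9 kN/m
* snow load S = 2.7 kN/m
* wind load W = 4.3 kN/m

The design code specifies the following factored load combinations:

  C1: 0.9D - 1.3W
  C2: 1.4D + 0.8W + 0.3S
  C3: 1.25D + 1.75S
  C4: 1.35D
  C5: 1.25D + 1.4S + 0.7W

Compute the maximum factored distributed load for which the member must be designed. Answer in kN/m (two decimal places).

40.51 kN/m

C1: 0.9(25.9) - 1.3(4.3) = 23.31 - 5.59 = 17.72
C2: 1.4(25.9) + 0.8(4.3) + 0.3(2.7) = 36.26 + 3.44 + 0.81 = 40.51
C3: 1.25(25.9) + 1.75(2.7) = 37.10
C4: 1.35(25.9) = 34.97
C5: 1.25(25.9) + 1.4(2.7) + 0.7(4.3) = 32.38 + 3.78 + 3.01 = 39.17
The controlling combination is 2, giving 40.51 kN/m.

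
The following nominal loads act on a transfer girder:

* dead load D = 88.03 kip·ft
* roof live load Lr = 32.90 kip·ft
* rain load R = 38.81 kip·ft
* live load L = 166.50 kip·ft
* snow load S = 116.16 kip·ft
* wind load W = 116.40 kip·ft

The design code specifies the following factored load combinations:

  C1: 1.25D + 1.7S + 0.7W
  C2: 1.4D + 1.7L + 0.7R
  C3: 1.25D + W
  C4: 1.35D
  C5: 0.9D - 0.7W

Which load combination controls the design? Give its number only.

Combination 2

C1: 1.25(88.03) + 1.7(116.16) + 0.7(116.40) = 110.04 + 197.47 + 81.48 = 388.99
C2: 1.4(88.03) + 1.7(166.50) + 0.7(38.81) = 123.24 + 283.05 + 27.17 = 433.46
C3: 1.25(88.03) + 1.0(116.40) = 110.04 + 116.40 = 226.44
C4: 1.35(88.03) = 118.84
C5: 0.9(88.03) - 0.7(116.40) = 79.23 - 81.48 = -2.25
The largest value is 433.46 kip·ft from combination 2.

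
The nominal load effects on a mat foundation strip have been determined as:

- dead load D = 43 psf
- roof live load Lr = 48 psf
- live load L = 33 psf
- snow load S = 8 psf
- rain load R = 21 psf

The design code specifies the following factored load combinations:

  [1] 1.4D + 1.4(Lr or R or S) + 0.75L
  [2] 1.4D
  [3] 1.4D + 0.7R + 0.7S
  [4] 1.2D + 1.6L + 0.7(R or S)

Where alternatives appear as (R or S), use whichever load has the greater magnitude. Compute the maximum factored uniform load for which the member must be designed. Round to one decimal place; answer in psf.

(Lr or R or S) → Lr = 48 psf; (R or S) → R = 21 psf.
[1] 1.4(43) + 1.4(48) + 0.75(33) = 60.2 + 67.2 + 24.8 = 152.2
[2] 1.4(43) = 60.2
[3] 1.4(43) + 0.7(21) + 0.7(8) = 60.2 + 14.7 + 5.6 = 80.5
[4] 1.2(43) + 1.6(33) + 0.7(21) = 51.6 + 52.8 + 14.7 = 119.1
The controlling combination is 1, giving 152.2 psf.

152.2 psf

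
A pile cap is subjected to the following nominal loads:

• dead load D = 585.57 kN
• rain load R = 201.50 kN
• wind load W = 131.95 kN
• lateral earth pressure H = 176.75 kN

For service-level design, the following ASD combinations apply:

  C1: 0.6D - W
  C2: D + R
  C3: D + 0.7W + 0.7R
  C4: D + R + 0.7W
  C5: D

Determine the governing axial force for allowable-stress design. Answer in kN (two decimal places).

879.44 kN

C1: 0.6(585.57) - 1.0(131.95) = 219.39
C2: 1.0(585.57) + 1.0(201.50) = 787.07
C3: 1.0(585.57) + 0.7(131.95) + 0.7(201.50) = 818.99
C4: 1.0(585.57) + 1.0(201.50) + 0.7(131.95) = 879.44
C5: 1.0(585.57) = 585.57
Maximum is from combination 4.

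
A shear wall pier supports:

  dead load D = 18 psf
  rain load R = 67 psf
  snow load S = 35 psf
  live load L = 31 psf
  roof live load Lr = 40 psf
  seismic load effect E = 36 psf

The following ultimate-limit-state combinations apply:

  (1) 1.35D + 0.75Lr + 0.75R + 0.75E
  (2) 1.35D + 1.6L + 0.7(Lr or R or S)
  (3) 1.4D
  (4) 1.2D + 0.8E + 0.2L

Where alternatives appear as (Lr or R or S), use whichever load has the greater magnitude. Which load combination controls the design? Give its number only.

Combination 1

(Lr or R or S) → R = 67 psf.
(1) 1.35(18) + 0.75(40) + 0.75(67) + 0.75(36) = 24.30 + 30.00 + 50.25 + 27.00 = 131.55
(2) 1.35(18) + 1.6(31) + 0.7(67) = 24.30 + 49.60 + 46.90 = 120.80
(3) 1.4(18) = 25.20
(4) 1.2(18) + 0.8(36) + 0.2(31) = 21.60 + 28.80 + 6.20 = 56.60
The largest value is 131.55 psf from combination 1.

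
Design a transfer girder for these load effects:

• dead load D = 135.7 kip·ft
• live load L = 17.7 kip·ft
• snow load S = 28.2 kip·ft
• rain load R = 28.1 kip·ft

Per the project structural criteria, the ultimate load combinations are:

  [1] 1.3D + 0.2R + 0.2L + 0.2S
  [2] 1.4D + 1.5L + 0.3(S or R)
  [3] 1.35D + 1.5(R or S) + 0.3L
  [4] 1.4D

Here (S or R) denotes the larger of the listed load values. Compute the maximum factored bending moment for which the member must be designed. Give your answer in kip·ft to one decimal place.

230.8 kip·ft

(S or R) → S = 28.2 kip·ft; (R or S) → S = 28.2 kip·ft.
[1] 1.3(135.7) + 0.2(28.1) + 0.2(17.7) + 0.2(28.2) = 191.2
[2] 1.4(135.7) + 1.5(17.7) + 0.3(28.2) = 225.0
[3] 1.35(135.7) + 1.5(28.2) + 0.3(17.7) = 230.8
[4] 1.4(135.7) = 190.0
Maximum is from combination 3.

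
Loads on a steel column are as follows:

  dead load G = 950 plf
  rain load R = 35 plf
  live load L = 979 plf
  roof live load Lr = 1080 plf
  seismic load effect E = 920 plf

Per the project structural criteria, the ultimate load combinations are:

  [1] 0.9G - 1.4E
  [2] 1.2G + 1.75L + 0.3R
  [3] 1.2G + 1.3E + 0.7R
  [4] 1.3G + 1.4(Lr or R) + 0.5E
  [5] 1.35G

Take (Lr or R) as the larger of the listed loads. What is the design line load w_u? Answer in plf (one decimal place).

3207.0 plf

(Lr or R) → Lr = 1080 plf.
[1] 0.9(950) - 1.4(920) = 855.0 - 1288.0 = -433.0
[2] 1.2(950) + 1.75(979) + 0.3(35) = 1140.0 + 1713.3 + 10.5 = 2863.8
[3] 1.2(950) + 1.3(920) + 0.7(35) = 1140.0 + 1196.0 + 24.5 = 2360.5
[4] 1.3(950) + 1.4(1080) + 0.5(920) = 1235.0 + 1512.0 + 460.0 = 3207.0
[5] 1.35(950) = 1282.5
The controlling combination is 4, giving 3207.0 plf.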